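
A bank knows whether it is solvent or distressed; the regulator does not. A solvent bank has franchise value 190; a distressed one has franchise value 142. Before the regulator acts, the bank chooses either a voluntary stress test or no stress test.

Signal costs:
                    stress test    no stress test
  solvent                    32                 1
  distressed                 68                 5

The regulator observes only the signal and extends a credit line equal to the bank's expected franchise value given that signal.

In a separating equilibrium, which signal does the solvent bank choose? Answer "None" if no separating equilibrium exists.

stress test

Try solvent → stress test, distressed → no stress test:
  Under separation the regulator infers type exactly: stress test → solvent (pays 190), no stress test → distressed (pays 142).
  Solvent: stress test gives 190 − 32 = 158; no stress test gives 142 − 1 = 141. No deviation. ✓
  Distressed: no stress test gives 142 − 5 = 137; stress test gives 190 − 68 = 122. No deviation. ✓
Both hold — the solvent type sends stress test.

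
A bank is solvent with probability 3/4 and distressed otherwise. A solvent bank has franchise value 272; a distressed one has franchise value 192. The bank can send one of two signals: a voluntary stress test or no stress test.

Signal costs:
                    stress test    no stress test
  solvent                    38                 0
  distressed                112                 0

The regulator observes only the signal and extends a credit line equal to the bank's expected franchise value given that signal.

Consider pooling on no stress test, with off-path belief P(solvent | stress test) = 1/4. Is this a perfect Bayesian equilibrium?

Yes

At the pooled signal (no stress test) the regulator holds the prior 3/4 and pays 3/4·272 + 1/4·192 = 252. Off-path (stress test) belief 1/4 gives 1/4·272 + 3/4·192 = 212.
Solvent: no stress test gives 252 − 0 = 252; stress test gives 212 − 38 = 174. Stays. ✓
Distressed: no stress test gives 252 − 0 = 252; stress test gives 212 − 112 = 100. Stays. ✓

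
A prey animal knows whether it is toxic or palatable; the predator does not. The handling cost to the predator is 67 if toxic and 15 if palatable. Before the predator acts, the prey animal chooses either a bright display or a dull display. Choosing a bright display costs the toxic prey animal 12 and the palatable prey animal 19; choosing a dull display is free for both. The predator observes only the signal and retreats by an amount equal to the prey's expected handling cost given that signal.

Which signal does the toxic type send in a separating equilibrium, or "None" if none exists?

None

Try toxic → bright display, palatable → dull display:
  Under separation the predator infers type exactly: bright display → toxic (pays 67), dull display → palatable (pays 15).
  Toxic: bright display gives 67 − 12 = 55; dull display gives 15 − 0 = 15. No deviation. ✓
  Palatable: dull display gives 15 − 0 = 15; bright display gives 67 − 19 = 48. Would deviate. ✗
Try toxic → dull display, palatable → bright display:
  Under separation the predator infers type exactly: dull display → toxic (pays 67), bright display → palatable (pays 15).
  Toxic: dull display gives 67 − 0 = 67; bright display gives 15 − 12 = 3. No deviation. ✓
  Palatable: bright display gives 15 − 19 = -4; dull display gives 67 − 0 = 67. Would deviate. ✗
Neither assignment is incentive-compatible.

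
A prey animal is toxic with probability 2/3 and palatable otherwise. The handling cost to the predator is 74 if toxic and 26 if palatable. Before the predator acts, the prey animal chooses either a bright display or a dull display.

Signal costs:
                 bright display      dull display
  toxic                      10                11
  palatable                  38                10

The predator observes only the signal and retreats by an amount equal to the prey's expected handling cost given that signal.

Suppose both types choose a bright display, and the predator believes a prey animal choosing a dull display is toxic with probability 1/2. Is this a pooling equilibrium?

At the pooled signal (bright display) the predator holds the prior 2/3 and pays 2/3·74 + 1/3·26 = 58. Off-path (dull display) belief 1/2 gives 1/2·74 + 1/2·26 = 50.
Toxic: bright display gives 58 − 10 = 48; dull display gives 50 − 11 = 39. Stays. ✓
Palatable: bright display gives 58 − 38 = 20; dull display gives 50 − 10 = 40. Deviates. ✗

No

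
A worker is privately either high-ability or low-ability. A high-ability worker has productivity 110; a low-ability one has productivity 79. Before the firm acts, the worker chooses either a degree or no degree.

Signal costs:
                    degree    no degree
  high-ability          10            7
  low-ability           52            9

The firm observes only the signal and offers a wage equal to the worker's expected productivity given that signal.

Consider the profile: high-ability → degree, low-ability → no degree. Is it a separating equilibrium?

If types separate, degree earns payment 110 and no degree earns 79.
High-ability: degree gives 110 − 10 = 100; no degree gives 79 − 7 = 72. No deviation. ✓
Low-ability: no degree gives 79 − 9 = 70; degree gives 110 − 52 = 58. No deviation. ✓
Both incentive constraints hold.

Yes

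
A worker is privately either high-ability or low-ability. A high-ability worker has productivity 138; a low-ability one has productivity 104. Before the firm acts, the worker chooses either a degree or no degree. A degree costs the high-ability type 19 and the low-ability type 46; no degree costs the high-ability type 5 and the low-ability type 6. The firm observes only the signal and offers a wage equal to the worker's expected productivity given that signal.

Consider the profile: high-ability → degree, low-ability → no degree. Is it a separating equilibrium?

If types separate, degree earns payment 138 and no degree earns 104.
High-ability: degree gives 138 − 19 = 119; no degree gives 104 − 5 = 99. No deviation. ✓
Low-ability: no degree gives 104 − 6 = 98; degree gives 138 − 46 = 92. No deviation. ✓
Neither type gains from mimicking the other.

Yes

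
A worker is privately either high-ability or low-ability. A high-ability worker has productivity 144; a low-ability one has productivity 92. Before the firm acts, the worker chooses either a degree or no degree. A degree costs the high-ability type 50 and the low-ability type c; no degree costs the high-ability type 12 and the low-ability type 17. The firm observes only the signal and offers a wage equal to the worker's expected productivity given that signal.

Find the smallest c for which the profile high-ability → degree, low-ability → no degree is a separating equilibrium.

Under separation: degree → high-ability (pays 144); no degree → low-ability (pays 92).
High-ability: 144 − 50 = 94 ≥ 92 − 12 = 80. Holds regardless of c. ✓
Low-ability: 92 − 17 ≥ 144 − c, so c ≥ 144 − 75 = 69.

69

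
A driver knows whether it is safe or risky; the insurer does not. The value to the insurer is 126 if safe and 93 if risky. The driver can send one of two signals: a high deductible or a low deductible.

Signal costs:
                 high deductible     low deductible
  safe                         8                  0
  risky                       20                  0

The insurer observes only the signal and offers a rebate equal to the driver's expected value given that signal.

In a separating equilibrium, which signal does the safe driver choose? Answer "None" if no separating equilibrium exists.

None

Try safe → high deductible, risky → low deductible:
  Under separation the insurer infers type exactly: high deductible → safe (pays 126), low deductible → risky (pays 93).
  Safe: high deductible gives 126 − 8 = 118; low deductible gives 93 − 0 = 93. No deviation. ✓
  Risky: low deductible gives 93 − 0 = 93; high deductible gives 126 − 20 = 106. Would deviate. ✗
Try safe → low deductible, risky → high deductible:
  Under separation the insurer infers type exactly: low deductible → safe (pays 126), high deductible → risky (pays 93).
  Safe: low deductible gives 126 − 0 = 126; high deductible gives 93 − 8 = 85. No deviation. ✓
  Risky: high deductible gives 93 − 20 = 73; low deductible gives 126 − 0 = 126. Would deviate. ✗
Neither assignment is incentive-compatible.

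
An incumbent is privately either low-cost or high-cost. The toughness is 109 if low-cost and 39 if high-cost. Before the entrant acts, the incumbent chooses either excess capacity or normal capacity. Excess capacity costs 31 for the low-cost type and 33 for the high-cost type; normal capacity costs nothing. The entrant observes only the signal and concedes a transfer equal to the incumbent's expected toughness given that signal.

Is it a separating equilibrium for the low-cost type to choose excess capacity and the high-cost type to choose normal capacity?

No

If types separate, excess capacity earns payment 109 and normal capacity earns 39.
Low-cost: excess capacity gives 109 − 31 = 78; normal capacity gives 39 − 0 = 39. No deviation. ✓
High-cost: normal capacity gives 39 − 0 = 39; excess capacity gives 109 − 33 = 76. Would deviate. ✗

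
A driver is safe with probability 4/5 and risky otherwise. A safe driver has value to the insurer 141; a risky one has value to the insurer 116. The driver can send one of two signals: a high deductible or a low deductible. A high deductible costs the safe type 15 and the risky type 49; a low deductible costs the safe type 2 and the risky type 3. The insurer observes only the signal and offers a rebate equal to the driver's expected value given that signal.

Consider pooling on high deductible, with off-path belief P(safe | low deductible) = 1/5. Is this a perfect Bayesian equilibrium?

No

On the equilibrium path (high deductible) the insurer holds the prior 4/5 and pays 4/5·141 + 1/5·116 = 136. Off-path (low deductible) belief 1/5 gives 1/5·141 + 4/5·116 = 121.
Safe: high deductible gives 136 − 15 = 121; low deductible gives 121 − 2 = 119. Stays. ✓
Risky: high deductible gives 136 − 49 = 87; low deductible gives 121 − 3 = 118. Deviates. ✗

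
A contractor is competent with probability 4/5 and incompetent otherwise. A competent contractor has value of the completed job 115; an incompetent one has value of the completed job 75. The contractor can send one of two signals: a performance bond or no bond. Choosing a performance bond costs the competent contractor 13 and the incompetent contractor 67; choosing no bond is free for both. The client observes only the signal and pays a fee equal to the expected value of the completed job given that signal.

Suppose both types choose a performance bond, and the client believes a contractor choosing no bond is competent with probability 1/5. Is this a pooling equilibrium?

At the pooled signal (bond) the client holds the prior 4/5 and pays 4/5·115 + 1/5·75 = 107. Off-path (no bond) belief 1/5 gives 1/5·115 + 4/5·75 = 83.
Competent: bond gives 107 − 13 = 94; no bond gives 83 − 0 = 83. Stays. ✓
Incompetent: bond gives 107 − 67 = 40; no bond gives 83 − 0 = 83. Deviates. ✗

No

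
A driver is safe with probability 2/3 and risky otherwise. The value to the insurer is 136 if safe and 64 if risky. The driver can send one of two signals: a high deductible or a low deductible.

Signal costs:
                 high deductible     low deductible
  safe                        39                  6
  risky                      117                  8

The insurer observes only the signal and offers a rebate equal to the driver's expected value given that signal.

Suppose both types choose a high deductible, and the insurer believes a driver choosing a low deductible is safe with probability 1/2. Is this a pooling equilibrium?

At the pooled signal (high deductible) the insurer holds the prior 2/3 and pays 2/3·136 + 1/3·64 = 112. Off-path (low deductible) belief 1/2 gives 1/2·136 + 1/2·64 = 100.
Safe: high deductible gives 112 − 39 = 73; low deductible gives 100 − 6 = 94. Deviates. ✗
Risky: high deductible gives 112 − 117 = -5; low deductible gives 100 − 8 = 92. Deviates. ✗

No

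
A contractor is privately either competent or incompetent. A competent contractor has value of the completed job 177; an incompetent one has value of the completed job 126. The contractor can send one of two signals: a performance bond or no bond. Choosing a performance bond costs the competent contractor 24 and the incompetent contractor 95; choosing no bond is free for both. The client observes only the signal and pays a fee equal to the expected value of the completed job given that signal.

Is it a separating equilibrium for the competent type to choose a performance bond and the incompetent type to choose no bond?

Yes

Under separation the client infers type exactly: bond → competent (pays 177), no bond → incompetent (pays 126).
Competent: bond gives 177 − 24 = 153; no bond gives 126 − 0 = 126. No deviation. ✓
Incompetent: no bond gives 126 − 0 = 126; bond gives 177 − 95 = 82. No deviation. ✓
Both incentive constraints hold.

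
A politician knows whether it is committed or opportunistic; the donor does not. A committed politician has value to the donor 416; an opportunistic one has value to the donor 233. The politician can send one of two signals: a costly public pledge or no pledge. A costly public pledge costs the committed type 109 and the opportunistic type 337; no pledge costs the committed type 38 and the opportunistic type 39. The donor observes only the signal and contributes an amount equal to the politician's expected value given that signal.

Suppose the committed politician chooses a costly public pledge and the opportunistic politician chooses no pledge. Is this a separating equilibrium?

If types separate, pledge earns payment 416 and no pledge earns 233.
Committed: pledge gives 416 − 109 = 307; no pledge gives 233 − 38 = 195. No deviation. ✓
Opportunistic: no pledge gives 233 − 39 = 194; pledge gives 416 − 337 = 79. No deviation. ✓
Both incentive constraints hold.

Yes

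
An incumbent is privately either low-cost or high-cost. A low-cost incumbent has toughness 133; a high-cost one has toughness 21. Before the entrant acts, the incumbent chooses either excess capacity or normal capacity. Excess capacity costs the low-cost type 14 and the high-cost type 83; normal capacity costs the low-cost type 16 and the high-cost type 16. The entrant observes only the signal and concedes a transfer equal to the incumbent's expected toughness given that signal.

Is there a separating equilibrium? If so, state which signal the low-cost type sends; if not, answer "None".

Try low-cost → excess capacity, high-cost → normal capacity:
  If types separate, excess capacity earns payment 133 and normal capacity earns 21.
  Low-cost: excess capacity gives 133 − 14 = 119; normal capacity gives 21 − 16 = 5. No deviation. ✓
  High-cost: normal capacity gives 21 − 16 = 5; excess capacity gives 133 − 83 = 50. Would deviate. ✗
Try low-cost → normal capacity, high-cost → excess capacity:
  If types separate, normal capacity earns payment 133 and excess capacity earns 21.
  Low-cost: normal capacity gives 133 − 16 = 117; excess capacity gives 21 − 14 = 7. No deviation. ✓
  High-cost: excess capacity gives 21 − 83 = -62; normal capacity gives 133 − 16 = 117. Would deviate. ✗
Neither assignment is incentive-compatible.

None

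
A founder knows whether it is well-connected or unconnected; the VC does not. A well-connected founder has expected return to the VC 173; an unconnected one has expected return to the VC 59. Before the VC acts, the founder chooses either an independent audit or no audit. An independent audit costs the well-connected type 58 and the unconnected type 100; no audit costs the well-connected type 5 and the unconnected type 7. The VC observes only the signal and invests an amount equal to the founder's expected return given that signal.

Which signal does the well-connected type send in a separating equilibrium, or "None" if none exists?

None

Try well-connected → audit, unconnected → no audit:
  Under separation the VC infers type exactly: audit → well-connected (pays 173), no audit → unconnected (pays 59).
  Well-connected: audit gives 173 − 58 = 115; no audit gives 59 − 5 = 54. No deviation. ✓
  Unconnected: no audit gives 59 − 7 = 52; audit gives 173 − 100 = 73. Would deviate. ✗
Try well-connected → no audit, unconnected → audit:
  Under separation the VC infers type exactly: no audit → well-connected (pays 173), audit → unconnected (pays 59).
  Well-connected: no audit gives 173 − 5 = 168; audit gives 59 − 58 = 1. No deviation. ✓
  Unconnected: audit gives 59 − 100 = -41; no audit gives 173 − 7 = 166. Would deviate. ✗
Neither assignment is incentive-compatible.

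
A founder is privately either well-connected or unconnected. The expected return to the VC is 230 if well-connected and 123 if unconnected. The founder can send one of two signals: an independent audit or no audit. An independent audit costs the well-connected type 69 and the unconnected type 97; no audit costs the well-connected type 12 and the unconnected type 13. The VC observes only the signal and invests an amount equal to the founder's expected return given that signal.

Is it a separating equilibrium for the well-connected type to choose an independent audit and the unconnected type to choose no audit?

If types separate, audit earns payment 230 and no audit earns 123.
Well-connected: audit gives 230 − 69 = 161; no audit gives 123 − 12 = 111. No deviation. ✓
Unconnected: no audit gives 123 − 13 = 110; audit gives 230 − 97 = 133. Would deviate. ✗

No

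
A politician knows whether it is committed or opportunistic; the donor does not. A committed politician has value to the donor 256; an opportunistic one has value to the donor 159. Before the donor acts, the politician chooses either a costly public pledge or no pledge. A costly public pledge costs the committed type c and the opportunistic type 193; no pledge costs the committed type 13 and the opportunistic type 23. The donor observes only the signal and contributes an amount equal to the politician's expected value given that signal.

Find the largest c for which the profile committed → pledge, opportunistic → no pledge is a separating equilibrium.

Under separation: pledge → committed (pays 256); no pledge → opportunistic (pays 159).
Opportunistic: 159 − 23 = 136 ≥ 256 − 193 = 63. Holds regardless of c. ✓
Committed: 256 − c ≥ 159 − 13, so c ≤ 256 − 146 = 110.

110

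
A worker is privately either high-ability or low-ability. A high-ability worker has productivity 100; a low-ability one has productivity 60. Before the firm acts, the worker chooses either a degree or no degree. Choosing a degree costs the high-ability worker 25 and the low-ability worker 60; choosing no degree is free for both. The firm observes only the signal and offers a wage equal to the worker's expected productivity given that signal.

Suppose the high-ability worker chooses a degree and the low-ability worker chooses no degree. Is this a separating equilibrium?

If types separate, degree earns payment 100 and no degree earns 60.
High-ability: degree gives 100 − 25 = 75; no degree gives 60 − 0 = 60. No deviation. ✓
Low-ability: no degree gives 60 − 0 = 60; degree gives 100 − 60 = 40. No deviation. ✓
Both incentive constraints hold.

Yes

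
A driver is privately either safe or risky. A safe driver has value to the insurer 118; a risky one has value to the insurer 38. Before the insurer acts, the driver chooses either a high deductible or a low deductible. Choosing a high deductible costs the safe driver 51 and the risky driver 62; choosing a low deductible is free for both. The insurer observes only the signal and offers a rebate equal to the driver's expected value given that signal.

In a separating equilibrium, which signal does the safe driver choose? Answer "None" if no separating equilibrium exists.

None

Try safe → high deductible, risky → low deductible:
  Under separation the insurer infers type exactly: high deductible → safe (pays 118), low deductible → risky (pays 38).
  Safe: high deductible gives 118 − 51 = 67; low deductible gives 38 − 0 = 38. No deviation. ✓
  Risky: low deductible gives 38 − 0 = 38; high deductible gives 118 − 62 = 56. Would deviate. ✗
Try safe → low deductible, risky → high deductible:
  Under separation the insurer infers type exactly: low deductible → safe (pays 118), high deductible → risky (pays 38).
  Safe: low deductible gives 118 − 0 = 118; high deductible gives 38 − 51 = -13. No deviation. ✓
  Risky: high deductible gives 38 − 62 = -24; low deductible gives 118 − 0 = 118. Would deviate. ✗
Neither assignment is incentive-compatible.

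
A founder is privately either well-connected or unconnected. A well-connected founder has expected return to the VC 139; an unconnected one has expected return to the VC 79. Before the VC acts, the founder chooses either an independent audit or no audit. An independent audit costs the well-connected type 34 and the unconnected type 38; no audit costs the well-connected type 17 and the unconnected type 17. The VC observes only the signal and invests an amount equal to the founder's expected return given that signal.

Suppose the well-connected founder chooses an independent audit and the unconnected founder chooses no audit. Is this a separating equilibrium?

No

Under separation the VC infers type exactly: audit → well-connected (pays 139), no audit → unconnected (pays 79).
Well-connected: audit gives 139 − 34 = 105; no audit gives 79 − 17 = 62. No deviation. ✓
Unconnected: no audit gives 79 − 17 = 62; audit gives 139 − 38 = 101. Would deviate. ✗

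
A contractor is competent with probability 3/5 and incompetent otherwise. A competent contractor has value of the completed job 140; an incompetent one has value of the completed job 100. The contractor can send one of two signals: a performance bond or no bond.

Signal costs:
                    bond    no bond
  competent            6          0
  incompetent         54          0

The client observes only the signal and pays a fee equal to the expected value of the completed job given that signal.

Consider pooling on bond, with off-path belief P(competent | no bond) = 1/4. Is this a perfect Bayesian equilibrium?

No

At the pooled signal (bond) the client holds the prior 3/5 and pays 3/5·140 + 2/5·100 = 124. Off-path (no bond) belief 1/4 gives 1/4·140 + 3/4·100 = 110.
Competent: bond gives 124 − 6 = 118; no bond gives 110 − 0 = 110. Stays. ✓
Incompetent: bond gives 124 − 54 = 70; no bond gives 110 − 0 = 110. Deviates. ✗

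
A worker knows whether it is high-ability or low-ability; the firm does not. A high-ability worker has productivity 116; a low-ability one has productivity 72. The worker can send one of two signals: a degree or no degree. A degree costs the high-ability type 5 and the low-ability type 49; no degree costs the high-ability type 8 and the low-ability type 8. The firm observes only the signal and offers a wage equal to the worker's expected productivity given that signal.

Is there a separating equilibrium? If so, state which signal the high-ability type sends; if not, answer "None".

Try high-ability → degree, low-ability → no degree:
  Under separation the firm infers type exactly: degree → high-ability (pays 116), no degree → low-ability (pays 72).
  High-ability: degree gives 116 − 5 = 111; no degree gives 72 − 8 = 64. No deviation. ✓
  Low-ability: no degree gives 72 − 8 = 64; degree gives 116 − 49 = 67. Would deviate. ✗
Try high-ability → no degree, low-ability → degree:
  Under separation the firm infers type exactly: no degree → high-ability (pays 116), degree → low-ability (pays 72).
  High-ability: no degree gives 116 − 8 = 108; degree gives 72 − 5 = 67. No deviation. ✓
  Low-ability: degree gives 72 − 49 = 23; no degree gives 116 − 8 = 108. Would deviate. ✗
Neither assignment is incentive-compatible.

None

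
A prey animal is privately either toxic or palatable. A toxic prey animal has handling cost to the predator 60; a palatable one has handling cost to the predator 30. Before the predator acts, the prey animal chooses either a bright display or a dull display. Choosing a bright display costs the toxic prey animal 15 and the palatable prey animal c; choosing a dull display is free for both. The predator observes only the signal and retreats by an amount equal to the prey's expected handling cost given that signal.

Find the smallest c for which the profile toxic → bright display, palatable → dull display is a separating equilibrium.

30

Under separation: bright display → toxic (pays 60); dull display → palatable (pays 30).
Toxic: 60 − 15 = 45 ≥ 30 − 0 = 30. Holds regardless of c. ✓
Palatable: 30 − 0 ≥ 60 − c, so c ≥ 60 − 30 = 30.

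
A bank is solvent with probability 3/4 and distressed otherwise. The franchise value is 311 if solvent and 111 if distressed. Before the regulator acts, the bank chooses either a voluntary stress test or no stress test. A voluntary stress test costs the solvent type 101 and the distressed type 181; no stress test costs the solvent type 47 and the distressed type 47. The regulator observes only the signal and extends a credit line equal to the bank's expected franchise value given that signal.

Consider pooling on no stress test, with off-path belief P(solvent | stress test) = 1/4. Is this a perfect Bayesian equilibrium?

Yes

At the pooled signal (no stress test) the regulator holds the prior 3/4 and pays 3/4·311 + 1/4·111 = 261. Off-path (stress test) belief 1/4 gives 1/4·311 + 3/4·111 = 161.
Solvent: no stress test gives 261 − 47 = 214; stress test gives 161 − 101 = 60. Stays. ✓
Distressed: no stress test gives 261 − 47 = 214; stress test gives 161 − 181 = -20. Stays. ✓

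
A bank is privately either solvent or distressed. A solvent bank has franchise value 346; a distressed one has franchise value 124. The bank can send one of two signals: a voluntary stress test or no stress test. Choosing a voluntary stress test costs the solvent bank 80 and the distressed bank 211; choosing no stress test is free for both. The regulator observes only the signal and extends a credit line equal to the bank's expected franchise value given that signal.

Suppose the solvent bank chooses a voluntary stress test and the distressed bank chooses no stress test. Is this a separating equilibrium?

No

If types separate, stress test earns payment 346 and no stress test earns 124.
Solvent: stress test gives 346 − 80 = 266; no stress test gives 124 − 0 = 124. No deviation. ✓
Distressed: no stress test gives 124 − 0 = 124; stress test gives 346 − 211 = 135. Would deviate. ✗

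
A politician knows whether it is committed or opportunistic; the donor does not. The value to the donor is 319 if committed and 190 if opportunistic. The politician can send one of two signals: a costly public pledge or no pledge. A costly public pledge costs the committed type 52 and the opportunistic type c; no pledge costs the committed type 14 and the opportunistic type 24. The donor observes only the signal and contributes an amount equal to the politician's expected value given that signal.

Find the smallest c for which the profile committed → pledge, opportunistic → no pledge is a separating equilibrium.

153

Under separation: pledge → committed (pays 319); no pledge → opportunistic (pays 190).
Committed: 319 − 52 = 267 ≥ 190 − 14 = 176. Holds regardless of c. ✓
Opportunistic: 190 − 24 ≥ 319 − c, so c ≥ 319 − 166 = 153.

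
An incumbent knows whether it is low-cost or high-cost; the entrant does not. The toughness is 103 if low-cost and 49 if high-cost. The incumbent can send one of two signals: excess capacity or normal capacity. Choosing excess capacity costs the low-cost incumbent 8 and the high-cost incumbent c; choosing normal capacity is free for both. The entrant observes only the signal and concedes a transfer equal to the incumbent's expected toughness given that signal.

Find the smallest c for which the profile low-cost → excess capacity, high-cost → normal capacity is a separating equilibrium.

54

Under separation: excess capacity → low-cost (pays 103); normal capacity → high-cost (pays 49).
Low-cost: 103 − 8 = 95 ≥ 49 − 0 = 49. Holds regardless of c. ✓
High-cost: 49 − 0 ≥ 103 − c, so c ≥ 103 − 49 = 54.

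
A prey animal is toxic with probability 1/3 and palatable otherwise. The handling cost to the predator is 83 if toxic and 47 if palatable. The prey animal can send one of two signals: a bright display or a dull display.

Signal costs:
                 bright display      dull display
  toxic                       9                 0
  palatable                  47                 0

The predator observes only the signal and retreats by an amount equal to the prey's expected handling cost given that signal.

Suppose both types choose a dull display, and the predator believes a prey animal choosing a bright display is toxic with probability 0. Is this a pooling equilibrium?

At the pooled signal (dull display) the predator holds the prior 1/3 and pays 1/3·83 + 2/3·47 = 59. Off-path (bright display) belief 0 gives 0·83 + 1·47 = 47.
Toxic: dull display gives 59 − 0 = 59; bright display gives 47 − 9 = 38. Stays. ✓
Palatable: dull display gives 59 − 0 = 59; bright display gives 47 − 47 = 0. Stays. ✓

Yes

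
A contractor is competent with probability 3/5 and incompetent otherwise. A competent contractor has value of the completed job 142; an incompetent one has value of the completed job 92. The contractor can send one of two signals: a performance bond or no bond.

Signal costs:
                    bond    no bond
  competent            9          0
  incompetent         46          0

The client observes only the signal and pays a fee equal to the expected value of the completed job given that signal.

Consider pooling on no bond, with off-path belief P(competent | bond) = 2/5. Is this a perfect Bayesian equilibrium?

Yes

At the pooled signal (no bond) the client holds the prior 3/5 and pays 3/5·142 + 2/5·92 = 122. Off-path (bond) belief 2/5 gives 2/5·142 + 3/5·92 = 112.
Competent: no bond gives 122 − 0 = 122; bond gives 112 − 9 = 103. Stays. ✓
Incompetent: no bond gives 122 − 0 = 122; bond gives 112 − 46 = 66. Stays. ✓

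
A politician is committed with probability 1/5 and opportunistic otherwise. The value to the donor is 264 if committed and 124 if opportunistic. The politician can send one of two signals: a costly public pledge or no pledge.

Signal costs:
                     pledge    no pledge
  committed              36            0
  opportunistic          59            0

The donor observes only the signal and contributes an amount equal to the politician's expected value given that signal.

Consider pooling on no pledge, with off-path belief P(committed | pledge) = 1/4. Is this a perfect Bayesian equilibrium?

Yes

On the equilibrium path (no pledge) the donor holds the prior 1/5 and pays 1/5·264 + 4/5·124 = 152. Off-path (pledge) belief 1/4 gives 1/4·264 + 3/4·124 = 159.
Committed: no pledge gives 152 − 0 = 152; pledge gives 159 − 36 = 123. Stays. ✓
Opportunistic: no pledge gives 152 − 0 = 152; pledge gives 159 − 59 = 100. Stays. ✓
Beliefs are Bayes-consistent on-path and both types best-respond.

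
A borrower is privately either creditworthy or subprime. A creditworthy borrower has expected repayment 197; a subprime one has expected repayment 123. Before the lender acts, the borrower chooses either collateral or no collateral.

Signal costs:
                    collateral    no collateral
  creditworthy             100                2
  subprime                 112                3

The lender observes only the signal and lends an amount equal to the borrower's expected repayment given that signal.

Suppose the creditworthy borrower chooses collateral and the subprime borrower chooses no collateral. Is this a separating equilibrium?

If types separate, collateral earns payment 197 and no collateral earns 123.
Creditworthy: collateral gives 197 − 100 = 97; no collateral gives 123 − 2 = 121. Would deviate. ✗
Subprime: no collateral gives 123 − 3 = 120; collateral gives 197 − 112 = 85. No deviation. ✓

No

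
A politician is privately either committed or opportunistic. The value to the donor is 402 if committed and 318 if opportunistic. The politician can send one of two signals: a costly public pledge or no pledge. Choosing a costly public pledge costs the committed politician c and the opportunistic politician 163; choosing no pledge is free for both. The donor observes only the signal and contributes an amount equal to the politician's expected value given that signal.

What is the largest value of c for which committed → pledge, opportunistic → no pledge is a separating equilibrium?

Under separation: pledge → committed (pays 402); no pledge → opportunistic (pays 318).
Opportunistic: 318 − 0 = 318 ≥ 402 − 163 = 239. Holds regardless of c. ✓
Committed: 402 − c ≥ 318 − 0, so c ≤ 402 − 318 = 84.

84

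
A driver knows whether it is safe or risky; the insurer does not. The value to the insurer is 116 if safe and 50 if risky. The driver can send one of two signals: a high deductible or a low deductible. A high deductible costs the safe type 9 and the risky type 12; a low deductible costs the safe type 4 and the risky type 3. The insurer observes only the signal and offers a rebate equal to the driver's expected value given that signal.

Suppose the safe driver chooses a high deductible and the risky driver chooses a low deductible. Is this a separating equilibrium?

Under separation the insurer infers type exactly: high deductible → safe (pays 116), low deductible → risky (pays 50).
Safe: high deductible gives 116 − 9 = 107; low deductible gives 50 − 4 = 46. No deviation. ✓
Risky: low deductible gives 50 − 3 = 47; high deductible gives 116 − 12 = 104. Would deviate. ✗

No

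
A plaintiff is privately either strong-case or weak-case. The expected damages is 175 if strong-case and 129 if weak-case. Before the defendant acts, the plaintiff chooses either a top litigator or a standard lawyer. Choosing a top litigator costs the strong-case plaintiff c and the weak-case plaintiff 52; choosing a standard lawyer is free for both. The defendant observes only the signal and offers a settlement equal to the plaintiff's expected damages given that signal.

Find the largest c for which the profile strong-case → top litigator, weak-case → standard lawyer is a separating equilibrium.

Under separation: top litigator → strong-case (pays 175); standard lawyer → weak-case (pays 129).
Weak-case: 129 − 0 = 129 ≥ 175 − 52 = 123. Holds regardless of c. ✓
Strong-case: 175 − c ≥ 129 − 0, so c ≤ 175 − 129 = 46.

46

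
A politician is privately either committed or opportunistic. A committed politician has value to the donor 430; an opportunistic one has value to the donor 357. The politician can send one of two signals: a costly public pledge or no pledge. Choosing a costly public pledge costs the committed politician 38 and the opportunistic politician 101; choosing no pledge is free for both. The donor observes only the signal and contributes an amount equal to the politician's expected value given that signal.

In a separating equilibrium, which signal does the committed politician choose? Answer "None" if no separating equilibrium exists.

Try committed → pledge, opportunistic → no pledge:
  If types separate, pledge earns payment 430 and no pledge earns 357.
  Committed: pledge gives 430 − 38 = 392; no pledge gives 357 − 0 = 357. No deviation. ✓
  Opportunistic: no pledge gives 357 − 0 = 357; pledge gives 430 − 101 = 329. No deviation. ✓
Both hold — the committed type sends pledge.

pledge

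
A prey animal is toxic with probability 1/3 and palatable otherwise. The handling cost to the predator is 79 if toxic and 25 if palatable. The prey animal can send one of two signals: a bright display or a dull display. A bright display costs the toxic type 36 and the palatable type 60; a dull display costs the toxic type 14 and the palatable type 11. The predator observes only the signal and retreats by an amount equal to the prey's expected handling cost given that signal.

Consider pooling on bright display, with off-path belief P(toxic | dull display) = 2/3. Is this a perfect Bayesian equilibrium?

No

On the equilibrium path (bright display) the predator holds the prior 1/3 and pays 1/3·79 + 2/3·25 = 43. Off-path (dull display) belief 2/3 gives 2/3·79 + 1/3·25 = 61.
Toxic: bright display gives 43 − 36 = 7; dull display gives 61 − 14 = 47. Deviates. ✗
Palatable: bright display gives 43 − 60 = -17; dull display gives 61 − 11 = 50. Deviates. ✗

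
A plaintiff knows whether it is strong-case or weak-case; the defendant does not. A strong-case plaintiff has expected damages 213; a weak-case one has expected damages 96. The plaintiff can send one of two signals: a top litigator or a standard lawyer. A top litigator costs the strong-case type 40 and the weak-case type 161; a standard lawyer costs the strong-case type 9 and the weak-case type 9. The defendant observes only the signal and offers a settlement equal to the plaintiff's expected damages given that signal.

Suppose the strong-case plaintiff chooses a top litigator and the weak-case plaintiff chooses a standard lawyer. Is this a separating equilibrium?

If types separate, top litigator earns payment 213 and standard lawyer earns 96.
Strong-case: top litigator gives 213 − 40 = 173; standard lawyer gives 96 − 9 = 87. No deviation. ✓
Weak-case: standard lawyer gives 96 − 9 = 87; top litigator gives 213 − 161 = 52. No deviation. ✓
Neither type gains from mimicking the other.

Yes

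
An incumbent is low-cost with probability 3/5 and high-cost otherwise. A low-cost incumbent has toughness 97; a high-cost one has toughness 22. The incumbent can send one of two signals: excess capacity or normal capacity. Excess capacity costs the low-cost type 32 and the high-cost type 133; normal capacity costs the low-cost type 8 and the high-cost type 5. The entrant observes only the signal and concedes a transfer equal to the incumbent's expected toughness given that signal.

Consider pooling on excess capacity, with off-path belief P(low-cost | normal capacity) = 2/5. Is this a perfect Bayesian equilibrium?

At the pooled signal (excess capacity) the entrant holds the prior 3/5 and pays 3/5·97 + 2/5·22 = 67. Off-path (normal capacity) belief 2/5 gives 2/5·97 + 3/5·22 = 52.
Low-cost: excess capacity gives 67 − 32 = 35; normal capacity gives 52 − 8 = 44. Deviates. ✗
High-cost: excess capacity gives 67 − 133 = -66; normal capacity gives 52 − 5 = 47. Deviates. ✗

No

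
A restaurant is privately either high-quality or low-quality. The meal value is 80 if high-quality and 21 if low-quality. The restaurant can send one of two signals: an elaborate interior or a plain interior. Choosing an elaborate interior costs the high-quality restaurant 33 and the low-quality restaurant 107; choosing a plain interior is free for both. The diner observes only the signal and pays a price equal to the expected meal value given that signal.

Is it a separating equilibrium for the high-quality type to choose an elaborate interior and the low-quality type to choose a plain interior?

Under separation the diner infers type exactly: elaborate interior → high-quality (pays 80), plain interior → low-quality (pays 21).
High-quality: elaborate interior gives 80 − 33 = 47; plain interior gives 21 − 0 = 21. No deviation. ✓
Low-quality: plain interior gives 21 − 0 = 21; elaborate interior gives 80 − 107 = -27. No deviation. ✓
Both incentive constraints hold.

Yes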